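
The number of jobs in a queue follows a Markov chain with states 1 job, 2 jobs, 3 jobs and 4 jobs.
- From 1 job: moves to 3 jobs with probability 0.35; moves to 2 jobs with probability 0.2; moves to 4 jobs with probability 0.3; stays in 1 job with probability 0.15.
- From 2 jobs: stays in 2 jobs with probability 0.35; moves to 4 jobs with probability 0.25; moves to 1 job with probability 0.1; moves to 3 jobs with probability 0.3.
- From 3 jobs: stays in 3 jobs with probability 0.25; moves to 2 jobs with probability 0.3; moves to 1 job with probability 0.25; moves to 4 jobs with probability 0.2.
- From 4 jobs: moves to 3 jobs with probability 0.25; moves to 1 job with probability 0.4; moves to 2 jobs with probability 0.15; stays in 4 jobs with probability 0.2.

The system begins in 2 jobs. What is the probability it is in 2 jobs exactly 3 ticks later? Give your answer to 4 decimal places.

0.2569

Propagate the distribution vector 3 ticks from 2 jobs.
After 0 ticks: (0.0000, 1.0000, 0.0000, 0.0000)
After 1 tick: (0.1000, 0.3500, 0.3000, 0.2500)
After 2 ticks: (0.2250, 0.2700, 0.2775, 0.2275)
After 3 ticks: (0.2211, 0.2569, 0.2860, 0.2360)
P(in 2 jobs after 3 ticks) = 0.2569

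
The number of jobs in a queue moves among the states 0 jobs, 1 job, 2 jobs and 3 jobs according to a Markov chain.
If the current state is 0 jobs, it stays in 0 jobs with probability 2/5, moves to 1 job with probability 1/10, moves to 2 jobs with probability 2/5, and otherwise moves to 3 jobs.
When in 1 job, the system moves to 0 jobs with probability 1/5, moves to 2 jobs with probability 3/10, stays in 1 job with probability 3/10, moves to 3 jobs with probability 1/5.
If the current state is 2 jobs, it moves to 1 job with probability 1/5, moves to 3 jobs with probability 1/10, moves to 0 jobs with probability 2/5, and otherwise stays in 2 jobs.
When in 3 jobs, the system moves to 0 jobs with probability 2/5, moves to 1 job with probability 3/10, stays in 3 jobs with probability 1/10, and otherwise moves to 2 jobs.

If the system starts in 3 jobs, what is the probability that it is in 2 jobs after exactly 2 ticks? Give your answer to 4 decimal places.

Propagate the distribution vector 2 ticks from 3 jobs.
After 0 ticks: (0.0000, 0.0000, 0.0000, 1.0000)
After 1 tick: (0.4000, 0.3000, 0.2000, 0.1000)
After 2 ticks: (0.3400, 0.2000, 0.3300, 0.1300)
P(in 2 jobs after 2 ticks) = 0.3300

0.3300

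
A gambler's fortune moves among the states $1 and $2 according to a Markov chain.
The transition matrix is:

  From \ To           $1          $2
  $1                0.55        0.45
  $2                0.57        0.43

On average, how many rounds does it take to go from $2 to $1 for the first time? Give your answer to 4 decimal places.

1.7544

Let t(s) be the expected number of rounds to first reach $1 from state s, with t($1) = 0. Conditioning on the first round:
t($2) = 1 + 0.43·t($2)
Solving: t($2) = 1.7544.
Expected rounds from $2 to $1: 1.7544.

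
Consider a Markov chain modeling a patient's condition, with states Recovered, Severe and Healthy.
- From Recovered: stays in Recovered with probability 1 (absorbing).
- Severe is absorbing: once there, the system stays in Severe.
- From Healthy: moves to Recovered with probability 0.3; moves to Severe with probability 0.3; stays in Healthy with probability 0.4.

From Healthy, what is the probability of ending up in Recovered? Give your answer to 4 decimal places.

0.5000

Let h(s) be the probability of absorption at Recovered starting from transient state s. Then h(Recovered) = 1 and h(Severe) = 0. By first-step analysis:
h(Healthy) = 0.3·1 + 0.3·0 + 0.4·h(Healthy)
Solving: h(Healthy) = 0.5000.
Starting from Healthy, the probability is 0.5000.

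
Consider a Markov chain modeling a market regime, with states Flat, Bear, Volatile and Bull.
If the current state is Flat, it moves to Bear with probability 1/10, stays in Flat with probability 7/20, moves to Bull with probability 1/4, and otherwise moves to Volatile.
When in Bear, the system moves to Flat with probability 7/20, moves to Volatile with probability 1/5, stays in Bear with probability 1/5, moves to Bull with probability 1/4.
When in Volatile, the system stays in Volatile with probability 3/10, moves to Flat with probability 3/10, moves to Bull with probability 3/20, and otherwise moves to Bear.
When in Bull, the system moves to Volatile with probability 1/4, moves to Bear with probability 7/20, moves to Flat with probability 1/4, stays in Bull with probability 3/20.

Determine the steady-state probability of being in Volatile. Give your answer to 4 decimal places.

Let the stationary distribution be π with π = πP and π_1 + π_2 + π_3 + π_4 = 1.
π_1 = 0.35·π_1 + 0.35·π_2 + 0.3·π_3 + 0.25·π_4
π_2 = 0.1·π_1 + 0.2·π_2 + 0.25·π_3 + 0.35·π_4
π_3 = 0.3·π_1 + 0.2·π_2 + 0.3·π_3 + 0.25·π_4
Solving with the normalization constraint gives π = (0.3163, 0.2122, 0.2686, 0.2029).
So the stationary probability of Volatile is 0.2686.

0.2686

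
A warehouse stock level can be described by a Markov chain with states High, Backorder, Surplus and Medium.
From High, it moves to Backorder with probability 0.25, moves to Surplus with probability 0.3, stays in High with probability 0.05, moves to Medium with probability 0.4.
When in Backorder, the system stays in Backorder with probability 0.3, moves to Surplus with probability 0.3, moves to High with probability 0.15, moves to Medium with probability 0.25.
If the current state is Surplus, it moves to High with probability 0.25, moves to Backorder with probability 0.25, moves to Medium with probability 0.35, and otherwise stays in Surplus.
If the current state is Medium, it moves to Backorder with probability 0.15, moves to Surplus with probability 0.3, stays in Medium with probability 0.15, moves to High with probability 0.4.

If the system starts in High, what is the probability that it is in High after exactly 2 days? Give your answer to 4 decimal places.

Propagate the distribution vector 2 days from High.
After 0 days: (1.0000, 0.0000, 0.0000, 0.0000)
After 1 day: (0.0500, 0.2500, 0.3000, 0.4000)
After 2 days: (0.2750, 0.2225, 0.2550, 0.2475)
P(in High after 2 days) = 0.2750

0.2750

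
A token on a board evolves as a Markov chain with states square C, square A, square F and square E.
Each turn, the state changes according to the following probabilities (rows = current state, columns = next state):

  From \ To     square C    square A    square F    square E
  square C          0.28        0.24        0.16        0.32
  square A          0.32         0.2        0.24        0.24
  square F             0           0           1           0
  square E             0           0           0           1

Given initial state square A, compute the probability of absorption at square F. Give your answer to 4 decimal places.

Let h(s) be the probability of absorption at square F starting from transient state s. Then h(square F) = 1 and h(square E) = 0. By first-step analysis:
h(square C) = 0.28·h(square C) + 0.24·h(square A) + 0.16·1 + 0.32·0
h(square A) = 0.32·h(square C) + 0.2·h(square A) + 0.24·1 + 0.24·0
Solving: h(square C) = 0.3718, h(square A) = 0.4487.
Starting from square A, the probability is 0.4487.

0.4487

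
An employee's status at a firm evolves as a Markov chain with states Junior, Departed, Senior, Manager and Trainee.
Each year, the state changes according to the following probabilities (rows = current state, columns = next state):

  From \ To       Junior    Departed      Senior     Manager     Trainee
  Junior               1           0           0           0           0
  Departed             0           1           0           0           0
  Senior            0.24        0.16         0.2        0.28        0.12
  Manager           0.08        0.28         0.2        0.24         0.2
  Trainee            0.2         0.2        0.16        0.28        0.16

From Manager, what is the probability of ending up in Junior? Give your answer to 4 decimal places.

Let h(s) be the probability of absorption at Junior starting from transient state s. Then h(Junior) = 1 and h(Departed) = 0. By first-step analysis:
h(Senior) = 0.24·1 + 0.16·0 + 0.2·h(Senior) + 0.28·h(Manager) + 0.12·h(Trainee)
h(Manager) = 0.08·1 + 0.28·0 + 0.2·h(Senior) + 0.24·h(Manager) + 0.2·h(Trainee)
h(Trainee) = 0.2·1 + 0.2·0 + 0.16·h(Senior) + 0.28·h(Manager) + 0.16·h(Trainee)
Solving: h(Senior) = 0.4908, h(Manager) = 0.3526, h(Trainee) = 0.4491.
Starting from Manager, the probability is 0.3526.

0.3526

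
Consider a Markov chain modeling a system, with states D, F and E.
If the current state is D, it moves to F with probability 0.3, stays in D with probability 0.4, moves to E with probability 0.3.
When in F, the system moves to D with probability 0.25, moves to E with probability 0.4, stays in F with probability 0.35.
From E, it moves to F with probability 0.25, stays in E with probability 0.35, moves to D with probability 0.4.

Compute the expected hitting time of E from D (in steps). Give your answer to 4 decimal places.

3.0159

Let t(s) be the expected number of steps to first reach E from state s, with t(E) = 0. Conditioning on the first step:
t(D) = 1 + 0.4·t(D) + 0.3·t(F)
t(F) = 1 + 0.25·t(D) + 0.35·t(F)
Solving: t(D) = 3.0159, t(F) = 2.6984.
Expected steps from D to E: 3.0159.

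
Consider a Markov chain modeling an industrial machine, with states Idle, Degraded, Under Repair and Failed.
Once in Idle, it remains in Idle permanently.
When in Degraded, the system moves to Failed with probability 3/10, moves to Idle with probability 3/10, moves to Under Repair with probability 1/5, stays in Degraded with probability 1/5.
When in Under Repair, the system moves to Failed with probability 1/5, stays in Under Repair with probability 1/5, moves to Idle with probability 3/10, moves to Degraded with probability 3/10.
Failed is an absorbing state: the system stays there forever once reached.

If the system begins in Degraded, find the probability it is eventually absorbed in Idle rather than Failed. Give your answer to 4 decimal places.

0.5172

Let h(s) be the probability of absorption at Idle starting from transient state s. Then h(Idle) = 1 and h(Failed) = 0. By first-step analysis:
h(Degraded) = 0.3·1 + 0.2·h(Degraded) + 0.2·h(Under Repair) + 0.3·0
h(Under Repair) = 0.3·1 + 0.3·h(Degraded) + 0.2·h(Under Repair) + 0.2·0
Solving: h(Degraded) = 0.5172, h(Under Repair) = 0.5690.
Starting from Degraded, the probability is 0.5172.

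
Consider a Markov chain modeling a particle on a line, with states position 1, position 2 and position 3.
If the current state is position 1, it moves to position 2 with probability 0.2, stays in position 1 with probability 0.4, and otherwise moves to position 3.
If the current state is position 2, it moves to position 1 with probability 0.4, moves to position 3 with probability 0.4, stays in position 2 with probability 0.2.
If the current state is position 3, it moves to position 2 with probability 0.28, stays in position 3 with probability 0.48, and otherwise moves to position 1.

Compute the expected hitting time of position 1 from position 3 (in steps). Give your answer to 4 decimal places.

Let t(s) be the expected number of steps to first reach position 1 from state s, with t(position 1) = 0. Conditioning on the first step:
t(position 2) = 1 + 0.2·t(position 2) + 0.4·t(position 3)
t(position 3) = 1 + 0.28·t(position 2) + 0.48·t(position 3)
Solving: t(position 2) = 3.0263, t(position 3) = 3.5526.
Expected steps from position 3 to position 1: 3.5526.

3.5526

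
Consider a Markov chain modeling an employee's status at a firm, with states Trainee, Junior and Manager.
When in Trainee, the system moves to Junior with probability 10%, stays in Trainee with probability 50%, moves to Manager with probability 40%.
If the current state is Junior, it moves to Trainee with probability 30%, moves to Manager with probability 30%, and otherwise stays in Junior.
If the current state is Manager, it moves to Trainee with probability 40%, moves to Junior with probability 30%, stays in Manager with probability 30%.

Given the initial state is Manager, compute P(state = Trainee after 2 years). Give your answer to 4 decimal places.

0.4100

Sum over the intermediate state after 1 year:
P = P(Manager→Trainee)·P(Trainee→Trainee) + P(Manager→Junior)·P(Junior→Trainee) + P(Manager→Manager)·P(Manager→Trainee)
  = 0.4×0.5 + 0.3×0.3 + 0.3×0.4
  = 0.2000 + 0.0900 + 0.1200 = 0.4100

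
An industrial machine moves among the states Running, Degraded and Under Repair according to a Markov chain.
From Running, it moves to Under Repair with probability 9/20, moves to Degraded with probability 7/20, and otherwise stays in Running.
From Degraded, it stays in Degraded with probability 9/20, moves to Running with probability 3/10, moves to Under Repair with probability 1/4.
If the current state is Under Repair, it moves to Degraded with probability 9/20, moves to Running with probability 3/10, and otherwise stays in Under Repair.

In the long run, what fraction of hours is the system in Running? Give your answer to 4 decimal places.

0.2727

Let the stationary distribution be π with π = πP and π_1 + π_2 + π_3 = 1.
π_1 = 0.2·π_1 + 0.3·π_2 + 0.3·π_3
π_2 = 0.35·π_1 + 0.45·π_2 + 0.45·π_3
Solving with the normalization constraint gives π = (0.2727, 0.4227, 0.3045).
So the stationary probability of Running is 0.2727.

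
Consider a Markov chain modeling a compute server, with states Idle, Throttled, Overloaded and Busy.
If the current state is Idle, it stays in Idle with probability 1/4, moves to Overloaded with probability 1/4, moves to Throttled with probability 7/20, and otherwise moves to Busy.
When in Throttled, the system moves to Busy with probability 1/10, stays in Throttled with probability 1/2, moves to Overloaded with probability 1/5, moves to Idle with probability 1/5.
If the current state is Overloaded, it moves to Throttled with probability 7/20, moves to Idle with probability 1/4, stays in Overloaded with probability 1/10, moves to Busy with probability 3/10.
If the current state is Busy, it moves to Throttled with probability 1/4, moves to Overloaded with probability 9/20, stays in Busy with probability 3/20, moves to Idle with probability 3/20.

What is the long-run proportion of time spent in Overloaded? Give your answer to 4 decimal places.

0.2290

Let the stationary distribution be π with π = πP and π_1 + π_2 + π_3 + π_4 = 1.
π_1 = 0.25·π_1 + 0.2·π_2 + 0.25·π_3 + 0.15·π_4
π_2 = 0.35·π_1 + 0.5·π_2 + 0.35·π_3 + 0.25·π_4
π_3 = 0.25·π_1 + 0.2·π_2 + 0.1·π_3 + 0.45·π_4
Solving with the normalization constraint gives π = (0.2139, 0.3924, 0.2290, 0.1647).
So the stationary probability of Overloaded is 0.2290.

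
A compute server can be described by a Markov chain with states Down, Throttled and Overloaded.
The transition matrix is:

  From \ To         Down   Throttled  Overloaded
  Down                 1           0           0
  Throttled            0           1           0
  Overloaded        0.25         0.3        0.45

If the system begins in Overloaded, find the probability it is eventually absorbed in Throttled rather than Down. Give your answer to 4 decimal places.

Let h(s) be the probability of absorption at Throttled starting from transient state s. Then h(Throttled) = 1 and h(Down) = 0. By first-step analysis:
h(Overloaded) = 0.25·0 + 0.3·1 + 0.45·h(Overloaded)
Solving: h(Overloaded) = 0.5455.
Starting from Overloaded, the probability is 0.5455.

0.5455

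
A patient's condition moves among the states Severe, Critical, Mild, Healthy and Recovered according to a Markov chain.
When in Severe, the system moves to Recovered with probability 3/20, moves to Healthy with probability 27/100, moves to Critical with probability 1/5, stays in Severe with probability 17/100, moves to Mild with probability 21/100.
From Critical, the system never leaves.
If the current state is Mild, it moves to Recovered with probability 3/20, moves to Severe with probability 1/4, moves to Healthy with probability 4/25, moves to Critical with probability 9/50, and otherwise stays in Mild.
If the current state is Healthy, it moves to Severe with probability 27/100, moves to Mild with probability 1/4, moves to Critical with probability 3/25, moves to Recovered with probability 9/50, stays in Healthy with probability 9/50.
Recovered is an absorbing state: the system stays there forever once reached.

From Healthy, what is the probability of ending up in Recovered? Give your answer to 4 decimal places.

0.5182

Let h(s) be the probability of absorption at Recovered starting from transient state s. Then h(Recovered) = 1 and h(Critical) = 0. By first-step analysis:
h(Severe) = 0.17·h(Severe) + 0.2·0 + 0.21·h(Mild) + 0.27·h(Healthy) + 0.15·1
h(Mild) = 0.25·h(Severe) + 0.18·0 + 0.26·h(Mild) + 0.16·h(Healthy) + 0.15·1
h(Healthy) = 0.27·h(Severe) + 0.12·0 + 0.25·h(Mild) + 0.18·h(Healthy) + 0.18·1
Solving: h(Severe) = 0.4690, h(Mild) = 0.4732, h(Healthy) = 0.5182.
Starting from Healthy, the probability is 0.5182.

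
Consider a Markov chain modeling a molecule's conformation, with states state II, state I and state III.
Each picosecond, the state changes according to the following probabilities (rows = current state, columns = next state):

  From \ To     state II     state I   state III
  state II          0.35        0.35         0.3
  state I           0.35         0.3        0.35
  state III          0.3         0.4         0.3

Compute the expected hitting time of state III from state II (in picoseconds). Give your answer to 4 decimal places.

Let t(s) be the expected number of picoseconds to first reach state III from state s, with t(state III) = 0. Conditioning on the first picosecond:
t(state II) = 1 + 0.35·t(state II) + 0.35·t(state I)
t(state I) = 1 + 0.35·t(state II) + 0.3·t(state I)
Solving: t(state II) = 3.1579, t(state I) = 3.0075.
Expected picoseconds from state II to state III: 3.1579.

3.1579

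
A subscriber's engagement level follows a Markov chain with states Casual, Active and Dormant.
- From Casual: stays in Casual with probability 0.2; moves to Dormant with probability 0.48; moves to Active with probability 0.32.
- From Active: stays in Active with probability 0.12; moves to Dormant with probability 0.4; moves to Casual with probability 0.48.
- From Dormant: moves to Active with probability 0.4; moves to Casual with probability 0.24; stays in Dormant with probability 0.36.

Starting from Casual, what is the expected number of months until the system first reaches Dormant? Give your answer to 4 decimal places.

Let t(s) be the expected number of months to first reach Dormant from state s, with t(Dormant) = 0. Conditioning on the first month:
t(Casual) = 1 + 0.2·t(Casual) + 0.32·t(Active)
t(Active) = 1 + 0.48·t(Casual) + 0.12·t(Active)
Solving: t(Casual) = 2.1802, t(Active) = 2.3256.
Expected months from Casual to Dormant: 2.1802.

2.1802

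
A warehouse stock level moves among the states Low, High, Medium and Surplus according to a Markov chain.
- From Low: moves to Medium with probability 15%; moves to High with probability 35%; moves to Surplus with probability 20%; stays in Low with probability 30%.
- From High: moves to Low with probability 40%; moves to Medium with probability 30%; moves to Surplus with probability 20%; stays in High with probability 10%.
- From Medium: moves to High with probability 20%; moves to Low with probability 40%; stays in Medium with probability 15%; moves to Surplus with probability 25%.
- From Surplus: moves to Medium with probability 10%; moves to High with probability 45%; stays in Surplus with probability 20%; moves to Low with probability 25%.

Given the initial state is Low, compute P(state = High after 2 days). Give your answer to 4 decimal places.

0.2600

Propagate the distribution vector 2 days from Low.
After 0 days: (1.0000, 0.0000, 0.0000, 0.0000)
After 1 day: (0.3000, 0.3500, 0.1500, 0.2000)
After 2 days: (0.3400, 0.2600, 0.1925, 0.2075)
P(in High after 2 days) = 0.2600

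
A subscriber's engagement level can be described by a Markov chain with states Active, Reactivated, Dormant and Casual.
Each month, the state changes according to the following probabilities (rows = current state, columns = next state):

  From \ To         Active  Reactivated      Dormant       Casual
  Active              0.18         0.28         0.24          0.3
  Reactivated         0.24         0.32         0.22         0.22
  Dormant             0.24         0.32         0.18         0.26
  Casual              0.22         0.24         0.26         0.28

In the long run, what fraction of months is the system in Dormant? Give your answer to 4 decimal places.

Let the stationary distribution be π with π = πP and π_1 + π_2 + π_3 + π_4 = 1.
π_1 = 0.18·π_1 + 0.24·π_2 + 0.24·π_3 + 0.22·π_4
π_2 = 0.28·π_1 + 0.32·π_2 + 0.32·π_3 + 0.24·π_4
π_3 = 0.24·π_1 + 0.22·π_2 + 0.18·π_3 + 0.26·π_4
Solving with the normalization constraint gives π = (0.2215, 0.2901, 0.2259, 0.2625).
So the stationary probability of Dormant is 0.2259.

0.2259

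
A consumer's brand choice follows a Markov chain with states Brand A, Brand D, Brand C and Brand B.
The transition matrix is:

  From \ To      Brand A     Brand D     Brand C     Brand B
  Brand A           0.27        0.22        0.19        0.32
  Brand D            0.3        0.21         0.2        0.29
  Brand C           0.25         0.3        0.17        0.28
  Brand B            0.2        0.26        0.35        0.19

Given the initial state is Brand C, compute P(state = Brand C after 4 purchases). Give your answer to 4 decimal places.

0.2308

Propagate the distribution vector 4 purchases from Brand C.
After 0 purchases: (0.0000, 0.0000, 1.0000, 0.0000)
After 1 purchase: (0.2500, 0.3000, 0.1700, 0.2800)
After 2 purchases: (0.2560, 0.2418, 0.2344, 0.2678)
After 3 purchases: (0.2538, 0.2470, 0.2306, 0.2686)
After 4 purchases: (0.2540, 0.2467, 0.2308, 0.2685)
P(in Brand C after 4 purchases) = 0.2308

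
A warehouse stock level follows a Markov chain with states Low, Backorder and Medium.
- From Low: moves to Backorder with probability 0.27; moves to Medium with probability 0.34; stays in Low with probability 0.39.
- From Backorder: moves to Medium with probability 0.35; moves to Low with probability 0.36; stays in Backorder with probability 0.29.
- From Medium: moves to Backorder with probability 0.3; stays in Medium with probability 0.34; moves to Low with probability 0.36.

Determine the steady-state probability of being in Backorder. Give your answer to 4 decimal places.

Let the stationary distribution be π with π = πP and π_1 + π_2 + π_3 = 1.
π_1 = 0.39·π_1 + 0.36·π_2 + 0.36·π_3
π_2 = 0.27·π_1 + 0.29·π_2 + 0.3·π_3
Solving with the normalization constraint gives π = (0.3711, 0.2860, 0.3429).
So the stationary probability of Backorder is 0.2860.

0.2860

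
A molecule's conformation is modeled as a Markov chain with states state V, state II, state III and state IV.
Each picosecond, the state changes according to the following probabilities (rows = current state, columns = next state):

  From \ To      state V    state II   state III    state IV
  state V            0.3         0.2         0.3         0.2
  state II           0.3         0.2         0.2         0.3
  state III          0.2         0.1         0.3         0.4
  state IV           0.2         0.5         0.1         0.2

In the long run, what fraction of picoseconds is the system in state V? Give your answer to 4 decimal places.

Let the stationary distribution be π with π = πP and π_1 + π_2 + π_3 + π_4 = 1.
π_1 = 0.3·π_1 + 0.3·π_2 + 0.2·π_3 + 0.2·π_4
π_2 = 0.2·π_1 + 0.2·π_2 + 0.1·π_3 + 0.5·π_4
π_3 = 0.3·π_1 + 0.2·π_2 + 0.3·π_3 + 0.1·π_4
Solving with the normalization constraint gives π = (0.2510, 0.2590, 0.2201, 0.2699).
So the stationary probability of state V is 0.2510.

0.2510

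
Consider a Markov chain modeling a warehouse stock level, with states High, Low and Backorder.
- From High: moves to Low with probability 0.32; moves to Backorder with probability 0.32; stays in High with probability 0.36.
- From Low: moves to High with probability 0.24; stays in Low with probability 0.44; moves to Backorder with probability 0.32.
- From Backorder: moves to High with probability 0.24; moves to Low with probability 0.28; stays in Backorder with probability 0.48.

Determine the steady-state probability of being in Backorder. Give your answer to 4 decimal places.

0.3810

Let the stationary distribution be π with π = πP and π_1 + π_2 + π_3 = 1.
π_1 = 0.36·π_1 + 0.24·π_2 + 0.24·π_3
π_2 = 0.32·π_1 + 0.44·π_2 + 0.28·π_3
Solving with the normalization constraint gives π = (0.2727, 0.3463, 0.3810).
So the stationary probability of Backorder is 0.3810.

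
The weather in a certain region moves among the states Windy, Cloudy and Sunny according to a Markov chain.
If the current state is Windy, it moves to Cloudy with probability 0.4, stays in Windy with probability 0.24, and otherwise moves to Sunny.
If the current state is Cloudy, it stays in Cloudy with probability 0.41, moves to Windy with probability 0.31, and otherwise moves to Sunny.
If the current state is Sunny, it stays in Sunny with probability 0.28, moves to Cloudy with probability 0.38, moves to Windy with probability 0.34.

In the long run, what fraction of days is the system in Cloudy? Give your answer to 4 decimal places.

0.3979

Let the stationary distribution be π with π = πP and π_1 + π_2 + π_3 = 1.
π_1 = 0.24·π_1 + 0.31·π_2 + 0.34·π_3
π_2 = 0.4·π_1 + 0.41·π_2 + 0.38·π_3
Solving with the normalization constraint gives π = (0.2982, 0.3979, 0.3039).
So the stationary probability of Cloudy is 0.3979.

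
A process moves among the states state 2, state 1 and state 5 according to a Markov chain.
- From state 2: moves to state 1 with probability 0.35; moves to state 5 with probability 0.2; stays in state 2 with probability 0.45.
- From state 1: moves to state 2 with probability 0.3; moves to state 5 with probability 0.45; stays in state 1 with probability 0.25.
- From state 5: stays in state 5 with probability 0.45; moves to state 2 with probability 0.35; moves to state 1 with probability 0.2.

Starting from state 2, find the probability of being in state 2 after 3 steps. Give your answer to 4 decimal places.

Propagate the distribution vector 3 steps from state 2.
After 0 steps: (1.0000, 0.0000, 0.0000)
After 1 step: (0.4500, 0.3500, 0.2000)
After 2 steps: (0.3775, 0.2850, 0.3375)
After 3 steps: (0.3735, 0.2709, 0.3556)
P(in state 2 after 3 steps) = 0.3735

0.3735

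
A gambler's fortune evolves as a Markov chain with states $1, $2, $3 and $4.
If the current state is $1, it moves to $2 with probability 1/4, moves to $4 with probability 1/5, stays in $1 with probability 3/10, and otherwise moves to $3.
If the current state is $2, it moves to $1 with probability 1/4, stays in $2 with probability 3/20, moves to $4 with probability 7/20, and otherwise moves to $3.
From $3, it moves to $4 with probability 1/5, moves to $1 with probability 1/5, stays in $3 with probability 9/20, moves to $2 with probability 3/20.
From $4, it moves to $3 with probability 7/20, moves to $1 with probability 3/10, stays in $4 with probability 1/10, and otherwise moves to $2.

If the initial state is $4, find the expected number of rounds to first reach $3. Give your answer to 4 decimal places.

Let t(s) be the expected number of rounds to first reach $3 from state s, with t($3) = 0. Conditioning on the first round:
t($1) = 1 + 0.3·t($1) + 0.25·t($2) + 0.2·t($4)
t($2) = 1 + 0.25·t($1) + 0.15·t($2) + 0.35·t($4)
t($4) = 1 + 0.3·t($1) + 0.25·t($2) + 0.1·t($4)
Solving: t($1) = 3.6862, t($2) = 3.6405, t($4) = 3.3511.
Expected rounds from $4 to $3: 3.3511.

3.3511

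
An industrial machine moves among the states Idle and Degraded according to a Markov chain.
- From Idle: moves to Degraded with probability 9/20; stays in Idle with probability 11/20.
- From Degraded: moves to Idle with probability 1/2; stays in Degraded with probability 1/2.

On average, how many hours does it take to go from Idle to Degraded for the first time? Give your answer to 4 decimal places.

2.2222

Let t(s) be the expected number of hours to first reach Degraded from state s, with t(Degraded) = 0. Conditioning on the first hour:
t(Idle) = 1 + 0.55·t(Idle)
Solving: t(Idle) = 2.2222.
Expected hours from Idle to Degraded: 2.2222.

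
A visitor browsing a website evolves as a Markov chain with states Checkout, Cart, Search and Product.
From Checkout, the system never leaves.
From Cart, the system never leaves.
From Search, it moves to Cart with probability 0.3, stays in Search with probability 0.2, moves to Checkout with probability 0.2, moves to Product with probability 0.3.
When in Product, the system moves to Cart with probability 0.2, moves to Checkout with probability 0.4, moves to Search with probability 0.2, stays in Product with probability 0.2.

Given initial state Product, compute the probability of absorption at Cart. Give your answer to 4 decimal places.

Let h(s) be the probability of absorption at Cart starting from transient state s. Then h(Cart) = 1 and h(Checkout) = 0. By first-step analysis:
h(Search) = 0.2·0 + 0.3·1 + 0.2·h(Search) + 0.3·h(Product)
h(Product) = 0.4·0 + 0.2·1 + 0.2·h(Search) + 0.2·h(Product)
Solving: h(Search) = 0.5172, h(Product) = 0.3793.
Starting from Product, the probability is 0.3793.

0.3793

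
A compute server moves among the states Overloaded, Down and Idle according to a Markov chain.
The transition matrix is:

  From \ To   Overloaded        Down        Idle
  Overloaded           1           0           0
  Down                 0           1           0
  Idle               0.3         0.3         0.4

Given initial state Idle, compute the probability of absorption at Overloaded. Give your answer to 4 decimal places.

Let h(s) be the probability of absorption at Overloaded starting from transient state s. Then h(Overloaded) = 1 and h(Down) = 0. By first-step analysis:
h(Idle) = 0.3·1 + 0.3·0 + 0.4·h(Idle)
Solving: h(Idle) = 0.5000.
Starting from Idle, the probability is 0.5000.

0.5000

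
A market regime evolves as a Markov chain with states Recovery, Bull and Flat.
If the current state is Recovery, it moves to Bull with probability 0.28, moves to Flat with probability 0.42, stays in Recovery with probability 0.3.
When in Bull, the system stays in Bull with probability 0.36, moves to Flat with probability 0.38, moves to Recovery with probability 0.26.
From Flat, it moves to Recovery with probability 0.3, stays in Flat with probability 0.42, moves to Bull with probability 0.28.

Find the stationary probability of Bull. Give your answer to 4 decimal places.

Let the stationary distribution be π with π = πP and π_1 + π_2 + π_3 = 1.
π_1 = 0.3·π_1 + 0.26·π_2 + 0.3·π_3
π_2 = 0.28·π_1 + 0.36·π_2 + 0.28·π_3
Solving with the normalization constraint gives π = (0.2878, 0.3043, 0.4078).
So the stationary probability of Bull is 0.3043.

0.3043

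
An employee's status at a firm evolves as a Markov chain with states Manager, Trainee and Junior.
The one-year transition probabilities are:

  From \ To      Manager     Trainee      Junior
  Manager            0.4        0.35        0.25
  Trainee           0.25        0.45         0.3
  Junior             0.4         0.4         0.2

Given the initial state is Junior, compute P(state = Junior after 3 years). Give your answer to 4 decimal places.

Propagate the distribution vector 3 years from Junior.
After 0 years: (0.0000, 0.0000, 1.0000)
After 1 year: (0.4000, 0.4000, 0.2000)
After 2 years: (0.3400, 0.4000, 0.2600)
After 3 years: (0.3400, 0.4030, 0.2570)
P(in Junior after 3 years) = 0.2570

0.2570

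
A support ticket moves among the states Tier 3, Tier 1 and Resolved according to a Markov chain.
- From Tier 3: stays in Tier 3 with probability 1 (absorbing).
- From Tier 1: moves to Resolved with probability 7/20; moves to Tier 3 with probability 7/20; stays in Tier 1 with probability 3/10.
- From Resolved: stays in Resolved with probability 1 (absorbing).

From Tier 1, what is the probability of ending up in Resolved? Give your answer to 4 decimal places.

0.5000

Let h(s) be the probability of absorption at Resolved starting from transient state s. Then h(Resolved) = 1 and h(Tier 3) = 0. By first-step analysis:
h(Tier 1) = 0.35·0 + 0.3·h(Tier 1) + 0.35·1
Solving: h(Tier 1) = 0.5000.
Starting from Tier 1, the probability is 0.5000.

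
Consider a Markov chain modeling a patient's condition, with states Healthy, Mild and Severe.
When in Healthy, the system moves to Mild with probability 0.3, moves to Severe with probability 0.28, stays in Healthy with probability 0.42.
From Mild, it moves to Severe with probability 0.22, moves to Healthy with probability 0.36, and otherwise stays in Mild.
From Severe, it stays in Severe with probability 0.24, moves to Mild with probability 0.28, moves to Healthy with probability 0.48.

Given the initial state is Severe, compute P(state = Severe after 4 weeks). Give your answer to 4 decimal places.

Propagate the distribution vector 4 weeks from Severe.
After 0 weeks: (0.0000, 0.0000, 1.0000)
After 1 week: (0.4800, 0.2800, 0.2400)
After 2 weeks: (0.4176, 0.3288, 0.2536)
After 3 weeks: (0.4155, 0.3344, 0.2501)
After 4 weeks: (0.4149, 0.3351, 0.2499)
P(in Severe after 4 weeks) = 0.2499

0.2499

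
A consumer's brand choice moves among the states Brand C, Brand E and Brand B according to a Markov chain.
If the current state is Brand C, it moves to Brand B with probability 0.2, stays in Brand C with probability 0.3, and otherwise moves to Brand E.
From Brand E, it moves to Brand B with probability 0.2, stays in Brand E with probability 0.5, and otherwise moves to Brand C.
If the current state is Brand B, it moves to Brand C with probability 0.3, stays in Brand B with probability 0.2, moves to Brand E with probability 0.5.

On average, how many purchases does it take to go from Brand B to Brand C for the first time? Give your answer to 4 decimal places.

3.3333

Let t(s) be the expected number of purchases to first reach Brand C from state s, with t(Brand C) = 0. Conditioning on the first purchase:
t(Brand E) = 1 + 0.5·t(Brand E) + 0.2·t(Brand B)
t(Brand B) = 1 + 0.5·t(Brand E) + 0.2·t(Brand B)
Solving: t(Brand E) = 3.3333, t(Brand B) = 3.3333.
Expected purchases from Brand B to Brand C: 3.3333.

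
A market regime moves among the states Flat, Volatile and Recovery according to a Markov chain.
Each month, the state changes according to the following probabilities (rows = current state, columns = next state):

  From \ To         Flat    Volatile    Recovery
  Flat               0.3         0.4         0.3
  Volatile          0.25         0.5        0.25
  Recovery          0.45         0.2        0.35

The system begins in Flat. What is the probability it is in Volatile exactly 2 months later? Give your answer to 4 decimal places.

Sum over the intermediate state after 1 month:
P = P(Flat→Flat)·P(Flat→Volatile) + P(Flat→Volatile)·P(Volatile→Volatile) + P(Flat→Recovery)·P(Recovery→Volatile)
  = 0.3×0.4 + 0.4×0.5 + 0.3×0.2
  = 0.1200 + 0.2000 + 0.0600 = 0.3800

0.3800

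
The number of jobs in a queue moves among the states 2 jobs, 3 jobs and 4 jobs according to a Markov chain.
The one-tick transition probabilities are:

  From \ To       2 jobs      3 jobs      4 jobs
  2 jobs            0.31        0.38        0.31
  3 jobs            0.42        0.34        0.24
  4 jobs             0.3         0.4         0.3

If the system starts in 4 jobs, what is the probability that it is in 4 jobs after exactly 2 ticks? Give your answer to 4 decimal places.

0.2790

Sum over the intermediate state after 1 tick:
P = P(4 jobs→2 jobs)·P(2 jobs→4 jobs) + P(4 jobs→3 jobs)·P(3 jobs→4 jobs) + P(4 jobs→4 jobs)·P(4 jobs→4 jobs)
  = 0.3×0.31 + 0.4×0.24 + 0.3×0.3
  = 0.0930 + 0.0960 + 0.0900 = 0.2790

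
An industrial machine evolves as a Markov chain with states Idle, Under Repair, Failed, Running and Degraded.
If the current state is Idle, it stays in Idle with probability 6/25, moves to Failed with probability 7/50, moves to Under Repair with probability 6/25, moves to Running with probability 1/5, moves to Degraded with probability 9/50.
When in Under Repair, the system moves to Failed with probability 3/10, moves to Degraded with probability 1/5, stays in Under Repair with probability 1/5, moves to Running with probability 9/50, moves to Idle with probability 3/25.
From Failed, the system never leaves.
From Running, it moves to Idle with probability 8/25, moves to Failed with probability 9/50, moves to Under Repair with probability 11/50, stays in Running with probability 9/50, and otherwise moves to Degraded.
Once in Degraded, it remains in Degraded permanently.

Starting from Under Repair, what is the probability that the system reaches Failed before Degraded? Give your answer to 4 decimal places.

0.5835

Let h(s) be the probability of absorption at Failed starting from transient state s. Then h(Failed) = 1 and h(Degraded) = 0. By first-step analysis:
h(Idle) = 0.24·h(Idle) + 0.24·h(Under Repair) + 0.14·1 + 0.2·h(Running) + 0.18·0
h(Under Repair) = 0.12·h(Idle) + 0.2·h(Under Repair) + 0.3·1 + 0.18·h(Running) + 0.2·0
h(Running) = 0.32·h(Idle) + 0.22·h(Under Repair) + 0.18·1 + 0.18·h(Running) + 0.1·0
Solving: h(Idle) = 0.5209, h(Under Repair) = 0.5835, h(Running) = 0.5793.
Starting from Under Repair, the probability is 0.5835.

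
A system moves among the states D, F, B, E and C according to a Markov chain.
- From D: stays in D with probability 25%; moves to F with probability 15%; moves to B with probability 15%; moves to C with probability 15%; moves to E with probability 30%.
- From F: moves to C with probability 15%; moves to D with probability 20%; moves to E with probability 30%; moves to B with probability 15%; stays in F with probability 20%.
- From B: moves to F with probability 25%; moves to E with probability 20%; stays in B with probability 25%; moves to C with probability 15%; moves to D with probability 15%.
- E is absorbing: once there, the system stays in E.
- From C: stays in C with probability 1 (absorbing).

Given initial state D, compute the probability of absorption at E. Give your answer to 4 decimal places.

Let h(s) be the probability of absorption at E starting from transient state s. Then h(E) = 1 and h(C) = 0. By first-step analysis:
h(D) = 0.25·h(D) + 0.15·h(F) + 0.15·h(B) + 0.3·1 + 0.15·0
h(F) = 0.2·h(D) + 0.2·h(F) + 0.15·h(B) + 0.3·1 + 0.15·0
h(B) = 0.15·h(D) + 0.25·h(F) + 0.25·h(B) + 0.2·1 + 0.15·0
Solving: h(D) = 0.6538, h(F) = 0.6538, h(B) = 0.6154.
Starting from D, the probability is 0.6538.

0.6538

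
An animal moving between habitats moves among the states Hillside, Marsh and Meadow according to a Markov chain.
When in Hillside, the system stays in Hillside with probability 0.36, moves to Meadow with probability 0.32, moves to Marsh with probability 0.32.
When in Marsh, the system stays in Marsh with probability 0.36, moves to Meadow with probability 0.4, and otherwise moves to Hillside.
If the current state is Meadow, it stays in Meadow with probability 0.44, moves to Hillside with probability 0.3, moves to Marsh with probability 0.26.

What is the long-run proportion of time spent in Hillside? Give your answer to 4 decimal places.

0.2994

Let the stationary distribution be π with π = πP and π_1 + π_2 + π_3 = 1.
π_1 = 0.36·π_1 + 0.24·π_2 + 0.3·π_3
π_2 = 0.32·π_1 + 0.36·π_2 + 0.26·π_3
Solving with the normalization constraint gives π = (0.2994, 0.3089, 0.3917).
So the stationary probability of Hillside is 0.2994.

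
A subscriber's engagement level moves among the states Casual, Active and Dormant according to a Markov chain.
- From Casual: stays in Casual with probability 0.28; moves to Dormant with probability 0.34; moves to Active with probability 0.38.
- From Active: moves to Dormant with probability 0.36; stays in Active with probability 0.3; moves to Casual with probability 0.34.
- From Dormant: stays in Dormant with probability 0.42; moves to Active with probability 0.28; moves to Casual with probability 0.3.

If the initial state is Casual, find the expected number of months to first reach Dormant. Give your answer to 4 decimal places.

Let t(s) be the expected number of months to first reach Dormant from state s, with t(Dormant) = 0. Conditioning on the first month:
t(Casual) = 1 + 0.28·t(Casual) + 0.38·t(Active)
t(Active) = 1 + 0.34·t(Casual) + 0.3·t(Active)
Solving: t(Casual) = 2.8815, t(Active) = 2.8282.
Expected months from Casual to Dormant: 2.8815.

2.8815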